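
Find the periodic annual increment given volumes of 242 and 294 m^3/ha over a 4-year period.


PAI = (V2 - V1) / period = (294 - 242) / 4 = 52 / 4 = 13.00 m^3/ha/yr

13.00 m^3/ha/yr


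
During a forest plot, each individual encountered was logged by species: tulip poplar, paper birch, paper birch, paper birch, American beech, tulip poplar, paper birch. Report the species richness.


Total individuals logged = 7
Distinct species (count of individuals): tulip poplar (2), paper birch (4), American beech (1)
Species richness = number of distinct species = 3

3


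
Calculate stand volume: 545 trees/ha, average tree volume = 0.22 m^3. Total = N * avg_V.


V_stand = 545 * 0.22 = 119.9 m^3/ha

119.9 m^3/ha


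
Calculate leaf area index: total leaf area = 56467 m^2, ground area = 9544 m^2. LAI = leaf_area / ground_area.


LAI = 56467 / 9544 = 5.9165 ≈ 5.92

5.92


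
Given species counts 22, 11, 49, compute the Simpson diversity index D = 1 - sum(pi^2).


Total N = 22 + 11 + 49 = 82
Per-species terms:
  p = 22/82 = 0.268293; p^2 = 0.268293^2 = 0.071981
  p = 11/82 = 0.134146; p^2 = 0.134146^2 = 0.017995
  p = 49/82 = 0.597561; p^2 = 0.597561^2 = 0.357079
sum(p^2) = 0.071981 + 0.017995 + 0.357079 = 0.447055
D = 1 - 0.447055 = 0.552945 ≈ 0.5529

0.5529


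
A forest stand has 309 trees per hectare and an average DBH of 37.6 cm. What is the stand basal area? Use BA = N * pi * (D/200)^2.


(D/200)^2 = (37.6/200)^2 = 0.188^2 = 0.035344
Individual BA = 3.141593 * 0.035344 = 0.111036 m^2
Stand BA = 309 * 0.111036 = 34.3101 ≈ 34.31 m^2/ha

34.31 m^2/ha


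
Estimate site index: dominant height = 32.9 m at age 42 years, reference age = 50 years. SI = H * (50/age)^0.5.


50/42 = 1.19048
(1.19048)^0.5 = 1.09109
SI = 32.9 * 1.09109 = 35.8969 ≈ 35.9 m

35.9 m


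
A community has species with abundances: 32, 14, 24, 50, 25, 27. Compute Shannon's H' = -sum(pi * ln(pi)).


Total N = 32 + 14 + 24 + 50 + 25 + 27 = 172
Per-species terms:
  p = 32/172 = 0.186047; ln(p) = -1.681756; p*ln(p) = 0.186047 * (-1.681756) = -0.312886
  p = 14/172 = 0.081395; ln(p) = -2.508441; p*ln(p) = 0.081395 * (-2.508441) = -0.204175
  p = 24/172 = 0.139535; ln(p) = -1.969440; p*ln(p) = 0.139535 * (-1.969440) = -0.274806
  p = 50/172 = 0.290698; ln(p) = -1.235470; p*ln(p) = 0.290698 * (-1.235470) = -0.359149
  p = 25/172 = 0.145349; ln(p) = -1.928618; p*ln(p) = 0.145349 * (-1.928618) = -0.280323
  p = 27/172 = 0.156977; ln(p) = -1.851656; p*ln(p) = 0.156977 * (-1.851656) = -0.290667
sum(p*ln(p)) = (-0.312886) + (-0.204175) + (-0.274806) + (-0.359149) + (-0.280323) + (-0.290667) = -1.722006
H' = -(-1.722006) = 1.722006 ≈ 1.7220

1.7220


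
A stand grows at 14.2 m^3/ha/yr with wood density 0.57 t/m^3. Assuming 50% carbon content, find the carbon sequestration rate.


C = 14.2 * 0.57 * 0.5 = 4.047 ≈ 4.05 t C/ha/yr

4.05 t C/ha/yr


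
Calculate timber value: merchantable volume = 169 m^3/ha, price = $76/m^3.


Value = 169 * 76 = $12844/ha

$12844/ha


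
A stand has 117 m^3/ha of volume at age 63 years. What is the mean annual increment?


MAI = 117 / 63 = 1.8571 ≈ 1.86 m^3/ha/yr

1.86 m^3/ha/yr


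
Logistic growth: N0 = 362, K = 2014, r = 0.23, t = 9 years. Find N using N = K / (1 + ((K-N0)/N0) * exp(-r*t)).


(K - N0)/N0 = (2014 - 362)/362 = 1652/362 = 4.56354
r*t = 0.23 * 9 = 2.07; exp(-2.07) = 0.126186
4.56354 * 0.126186 = 0.575855
1 + 0.575855 = 1.57586
N = 2014 / 1.57586 = 1278.03 ≈ 1278

1278


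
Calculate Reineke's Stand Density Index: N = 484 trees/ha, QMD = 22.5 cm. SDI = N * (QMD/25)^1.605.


QMD/25 = 22.5/25 = 0.9
(0.9)^1.605 = exp(1.605 * ln(0.9)) = exp(1.605 * (-0.105361)) = exp(-0.169104) = 0.844421
SDI = 484 * 0.844421 = 408.700 ≈ 409

409


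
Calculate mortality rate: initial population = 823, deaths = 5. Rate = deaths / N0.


Mortality rate = 5 / 823 = 0.006075 ≈ 0.0061

0.0061


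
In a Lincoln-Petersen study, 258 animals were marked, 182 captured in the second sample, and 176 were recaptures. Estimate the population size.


N = M * C / R = 258 * 182 / 176 = 46956 / 176 = 266.80 ≈ 267

267 individuals


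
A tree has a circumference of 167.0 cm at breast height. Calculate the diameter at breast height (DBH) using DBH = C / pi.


DBH = C / pi = 167.0 / 3.141593 = 53.1577 ≈ 53.16 cm

53.16 cm


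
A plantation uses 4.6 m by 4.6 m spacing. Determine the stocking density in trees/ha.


N = 10000 / 4.6^2 = 10000 / 21.16 = 472.590 ≈ 473 trees/ha

473 trees/ha


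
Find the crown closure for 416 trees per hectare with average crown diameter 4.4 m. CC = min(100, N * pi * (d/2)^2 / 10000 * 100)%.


(d/2)^2 = (4.4/2)^2 = 2.2^2 = 4.84
Crown area = 3.141593 * 4.84 = 15.2053 m^2
N * area / 10000 * 100 = 416 * 15.2053 / 10000 * 100 = 63.2540
CC = min(100, 63.2540) = 63.2540 ≈ 63.3%

63.3%


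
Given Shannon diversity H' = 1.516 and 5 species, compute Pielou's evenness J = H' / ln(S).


ln(5) = 1.60944
J = H' / ln(S) = 1.516 / 1.60944 = 0.941943 ≈ 0.9419

0.9419


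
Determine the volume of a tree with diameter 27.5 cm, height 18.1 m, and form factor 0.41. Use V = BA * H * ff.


(D/200)^2 = (27.5/200)^2 = 0.1375^2 = 0.01890625
BA = 3.141593 * 0.01890625 = 0.0593957 m^2
V = 0.0593957 * 18.1 * 0.41 = 0.440775 ≈ 0.441 m^3

0.441 m^3


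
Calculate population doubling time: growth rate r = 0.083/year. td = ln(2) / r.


td = ln(2) / 0.083 = 0.693147 / 0.083 = 8.35117 ≈ 8.4 years

8.4 years


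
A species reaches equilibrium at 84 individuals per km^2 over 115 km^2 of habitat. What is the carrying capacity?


K = 84 * 115 = 9660 individuals

9660 individuals


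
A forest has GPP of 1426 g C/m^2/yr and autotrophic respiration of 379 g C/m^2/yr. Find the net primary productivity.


NPP = GPP - Ra = 1426 - 379 = 1047 g C/m^2/yr

1047 g C/m^2/yr


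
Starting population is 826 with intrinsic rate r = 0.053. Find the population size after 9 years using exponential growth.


r*t = 0.053 * 9 = 0.477
exp(0.477) = 1.61123
N = 826 * 1.61123 = 1330.88 ≈ 1331

1331


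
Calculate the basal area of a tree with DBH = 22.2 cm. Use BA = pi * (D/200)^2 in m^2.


D/200 = 22.2/200 = 0.111 m
(D/200)^2 = 0.111^2 = 0.012321
BA = 3.141593 * 0.012321 = 0.0387076 ≈ 0.0387 m^2

0.0387 m^2


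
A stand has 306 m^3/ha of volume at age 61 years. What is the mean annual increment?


MAI = 306 / 61 = 5.0164 ≈ 5.02 m^3/ha/yr

5.02 m^3/ha/yr


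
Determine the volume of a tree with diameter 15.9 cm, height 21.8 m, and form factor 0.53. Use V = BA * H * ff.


(D/200)^2 = (15.9/200)^2 = 0.0795^2 = 0.00632025
BA = 3.141593 * 0.00632025 = 0.0198557 m^2
V = 0.0198557 * 21.8 * 0.53 = 0.229413 ≈ 0.229 m^3

0.229 m^3


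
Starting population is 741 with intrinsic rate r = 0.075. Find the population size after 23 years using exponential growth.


r*t = 0.075 * 23 = 1.725
exp(1.725) = 5.61252
N = 741 * 5.61252 = 4158.88 ≈ 4159

4159


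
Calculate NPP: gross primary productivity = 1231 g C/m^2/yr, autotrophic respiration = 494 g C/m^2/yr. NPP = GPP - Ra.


NPP = GPP - Ra = 1231 - 494 = 737 g C/m^2/yr

737 g C/m^2/yr


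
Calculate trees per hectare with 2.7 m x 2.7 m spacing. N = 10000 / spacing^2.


N = 10000 / 2.7^2 = 10000 / 7.29 = 1371.74 ≈ 1372 trees/ha

1372 trees/ha


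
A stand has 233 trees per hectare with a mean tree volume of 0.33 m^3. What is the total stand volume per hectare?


V_stand = 233 * 0.33 = 76.89 ≈ 76.9 m^3/ha

76.9 m^3/ha


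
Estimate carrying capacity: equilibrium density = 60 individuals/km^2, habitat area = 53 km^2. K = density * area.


K = 60 * 53 = 3180 individuals

3180 individuals


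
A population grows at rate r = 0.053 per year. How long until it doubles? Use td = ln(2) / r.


td = ln(2) / 0.053 = 0.693147 / 0.053 = 13.0782 ≈ 13.1 years

13.1 years


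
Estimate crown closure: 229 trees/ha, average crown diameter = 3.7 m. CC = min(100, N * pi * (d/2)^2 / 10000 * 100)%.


(d/2)^2 = (3.7/2)^2 = 1.85^2 = 3.4225
Crown area = 3.141593 * 3.4225 = 10.7521 m^2
N * area / 10000 * 100 = 229 * 10.7521 / 10000 * 100 = 24.6223
CC = min(100, 24.6223) = 24.6223 ≈ 24.6%

24.6%


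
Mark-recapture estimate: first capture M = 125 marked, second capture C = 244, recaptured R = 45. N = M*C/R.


N = M * C / R = 125 * 244 / 45 = 30500 / 45 = 677.78 ≈ 678

678 individuals


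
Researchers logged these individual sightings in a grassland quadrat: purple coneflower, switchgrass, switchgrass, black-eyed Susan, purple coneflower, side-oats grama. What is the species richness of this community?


Total individuals logged = 6
Distinct species (count of individuals): purple coneflower (2), switchgrass (2), black-eyed Susan (1), side-oats grama (1)
Species richness = number of distinct species = 4

4


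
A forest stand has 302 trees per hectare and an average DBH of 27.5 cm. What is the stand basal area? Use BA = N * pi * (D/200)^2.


(D/200)^2 = (27.5/200)^2 = 0.1375^2 = 0.01890625
Individual BA = 3.141593 * 0.01890625 = 0.0593957 m^2
Stand BA = 302 * 0.0593957 = 17.9375 ≈ 17.94 m^2/ha

17.94 m^2/ha


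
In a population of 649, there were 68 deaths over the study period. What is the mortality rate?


Mortality rate = 68 / 649 = 0.104777 ≈ 0.1048

0.1048


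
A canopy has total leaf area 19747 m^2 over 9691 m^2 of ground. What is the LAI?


LAI = 19747 / 9691 = 2.0377 ≈ 2.04

2.04


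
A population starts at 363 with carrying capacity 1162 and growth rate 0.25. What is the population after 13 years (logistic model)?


(K - N0)/N0 = (1162 - 363)/363 = 799/363 = 2.20110
r*t = 0.25 * 13 = 3.25; exp(-3.25) = 0.0387742
2.20110 * 0.0387742 = 0.0853459
1 + 0.0853459 = 1.08535
N = 1162 / 1.08535 = 1070.62 ≈ 1071

1071


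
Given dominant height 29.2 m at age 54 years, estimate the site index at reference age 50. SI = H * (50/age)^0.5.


50/54 = 0.925926
(0.925926)^0.5 = 0.962250
SI = 29.2 * 0.962250 = 28.0977 ≈ 28.1 m

28.1 m


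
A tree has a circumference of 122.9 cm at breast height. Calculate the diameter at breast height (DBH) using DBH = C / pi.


DBH = C / pi = 122.9 / 3.141593 = 39.1203 ≈ 39.12 cm

39.12 cm


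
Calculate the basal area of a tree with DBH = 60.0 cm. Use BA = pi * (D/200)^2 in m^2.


D/200 = 60.0/200 = 0.3 m
(D/200)^2 = 0.3^2 = 0.09
BA = 3.141593 * 0.09 = 0.282743 ≈ 0.2827 m^2

0.2827 m^2


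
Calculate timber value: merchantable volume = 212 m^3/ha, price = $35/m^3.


Value = 212 * 35 = $7420/ha

$7420/ha


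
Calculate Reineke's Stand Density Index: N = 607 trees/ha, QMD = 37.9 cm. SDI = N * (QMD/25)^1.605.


QMD/25 = 37.9/25 = 1.516
(1.516)^1.605 = exp(1.605 * ln(1.516)) = exp(1.605 * 0.416075) = exp(0.667800) = 1.94994
SDI = 607 * 1.94994 = 1183.61 ≈ 1184

1184


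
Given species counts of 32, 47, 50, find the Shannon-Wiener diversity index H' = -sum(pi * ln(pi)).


Total N = 32 + 47 + 50 = 129
Per-species terms:
  p = 32/129 = 0.248062; ln(p) = -1.394077; p*ln(p) = 0.248062 * (-1.394077) = -0.345818
  p = 47/129 = 0.364341; ln(p) = -1.009665; p*ln(p) = 0.364341 * (-1.009665) = -0.367862
  p = 50/129 = 0.387597; ln(p) = -0.947789; p*ln(p) = 0.387597 * (-0.947789) = -0.367360
sum(p*ln(p)) = (-0.345818) + (-0.367862) + (-0.367360) = -1.081040
H' = -(-1.081040) = 1.081040 ≈ 1.0810

1.0810


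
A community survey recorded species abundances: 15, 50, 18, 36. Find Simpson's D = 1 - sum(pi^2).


Total N = 15 + 50 + 18 + 36 = 119
Per-species terms:
  p = 15/119 = 0.126050; p^2 = 0.126050^2 = 0.015889
  p = 50/119 = 0.420168; p^2 = 0.420168^2 = 0.176541
  p = 18/119 = 0.151261; p^2 = 0.151261^2 = 0.022880
  p = 36/119 = 0.302521; p^2 = 0.302521^2 = 0.091519
sum(p^2) = 0.015889 + 0.176541 + 0.022880 + 0.091519 = 0.306829
D = 1 - 0.306829 = 0.693171 ≈ 0.6932

0.6932


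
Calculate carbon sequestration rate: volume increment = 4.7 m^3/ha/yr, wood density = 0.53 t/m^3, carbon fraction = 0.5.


C = 4.7 * 0.53 * 0.5 = 1.2455 ≈ 1.25 t C/ha/yr

1.25 t C/ha/yr


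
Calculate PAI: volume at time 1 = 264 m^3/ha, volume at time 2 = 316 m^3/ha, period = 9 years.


PAI = (V2 - V1) / period = (316 - 264) / 9 = 52 / 9 = 5.7778 ≈ 5.78 m^3/ha/yr

5.78 m^3/ha/yr


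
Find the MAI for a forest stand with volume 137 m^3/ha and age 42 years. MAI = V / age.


MAI = 137 / 42 = 3.2619 ≈ 3.26 m^3/ha/yr

3.26 m^3/ha/yr


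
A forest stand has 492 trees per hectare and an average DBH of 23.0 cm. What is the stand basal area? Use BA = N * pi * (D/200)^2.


(D/200)^2 = (23.0/200)^2 = 0.115^2 = 0.013225
Individual BA = 3.141593 * 0.013225 = 0.0415476 m^2
Stand BA = 492 * 0.0415476 = 20.4414 ≈ 20.44 m^2/ha

20.44 m^2/ha


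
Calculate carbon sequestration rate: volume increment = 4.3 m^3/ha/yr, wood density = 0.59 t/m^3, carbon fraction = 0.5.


C = 4.3 * 0.59 * 0.5 = 1.2685 ≈ 1.27 t C/ha/yr

1.27 t C/ha/yr


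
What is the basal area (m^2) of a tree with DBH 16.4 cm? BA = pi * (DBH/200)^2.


D/200 = 16.4/200 = 0.082 m
(D/200)^2 = 0.082^2 = 0.006724
BA = 3.141593 * 0.006724 = 0.0211241 ≈ 0.0211 m^2

0.0211 m^2


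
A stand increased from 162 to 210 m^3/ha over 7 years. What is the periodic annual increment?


PAI = (V2 - V1) / period = (210 - 162) / 7 = 48 / 7 = 6.8571 ≈ 6.86 m^3/ha/yr

6.86 m^3/ha/yr


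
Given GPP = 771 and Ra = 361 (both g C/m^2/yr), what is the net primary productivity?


NPP = GPP - Ra = 771 - 361 = 410 g C/m^2/yr

410 g C/m^2/yr


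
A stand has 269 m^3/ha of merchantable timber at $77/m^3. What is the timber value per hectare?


Value = 269 * 77 = $20713/ha

$20713/ha


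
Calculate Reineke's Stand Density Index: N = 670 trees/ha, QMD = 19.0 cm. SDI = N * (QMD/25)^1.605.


QMD/25 = 19.0/25 = 0.76
(0.76)^1.605 = exp(1.605 * ln(0.76)) = exp(1.605 * (-0.274437)) = exp(-0.440471) = 0.643733
SDI = 670 * 0.643733 = 431.301 ≈ 431

431


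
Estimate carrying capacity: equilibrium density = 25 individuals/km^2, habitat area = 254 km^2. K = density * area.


K = 25 * 254 = 6350 individuals

6350 individuals


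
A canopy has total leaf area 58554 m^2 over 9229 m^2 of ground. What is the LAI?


LAI = 58554 / 9229 = 6.3446 ≈ 6.34

6.34


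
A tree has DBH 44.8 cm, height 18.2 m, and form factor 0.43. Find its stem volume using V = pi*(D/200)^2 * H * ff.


(D/200)^2 = (44.8/200)^2 = 0.224^2 = 0.050176
BA = 3.141593 * 0.050176 = 0.157633 m^2
V = 0.157633 * 18.2 * 0.43 = 1.23364 ≈ 1.234 m^3

1.234 m^3


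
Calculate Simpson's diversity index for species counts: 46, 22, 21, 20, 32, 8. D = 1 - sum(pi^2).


Total N = 46 + 22 + 21 + 20 + 32 + 8 = 149
Per-species terms:
  p = 46/149 = 0.308725; p^2 = 0.308725^2 = 0.095311
  p = 22/149 = 0.147651; p^2 = 0.147651^2 = 0.021801
  p = 21/149 = 0.140940; p^2 = 0.140940^2 = 0.019864
  p = 20/149 = 0.134228; p^2 = 0.134228^2 = 0.018017
  p = 32/149 = 0.214765; p^2 = 0.214765^2 = 0.046124
  p = 8/149 = 0.053691; p^2 = 0.053691^2 = 0.002883
sum(p^2) = 0.095311 + 0.021801 + 0.019864 + 0.018017 + 0.046124 + 0.002883 = 0.204000
D = 1 - 0.204000 = 0.796000 ≈ 0.7960

0.7960


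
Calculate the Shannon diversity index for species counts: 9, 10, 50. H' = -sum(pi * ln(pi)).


Total N = 9 + 10 + 50 = 69
Per-species terms:
  p = 9/69 = 0.130435; ln(p) = -2.036880; p*ln(p) = 0.130435 * (-2.036880) = -0.265680
  p = 10/69 = 0.144928; ln(p) = -1.931518; p*ln(p) = 0.144928 * (-1.931518) = -0.279931
  p = 50/69 = 0.724638; ln(p) = -0.322083; p*ln(p) = 0.724638 * (-0.322083) = -0.233394
sum(p*ln(p)) = (-0.265680) + (-0.279931) + (-0.233394) = -0.779005
H' = -(-0.779005) = 0.779005 ≈ 0.7790

0.7790


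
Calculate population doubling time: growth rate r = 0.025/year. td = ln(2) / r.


td = ln(2) / 0.025 = 0.693147 / 0.025 = 27.7259 ≈ 27.7 years

27.7 years


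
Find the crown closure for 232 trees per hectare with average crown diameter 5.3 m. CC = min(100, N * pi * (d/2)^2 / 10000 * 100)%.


(d/2)^2 = (5.3/2)^2 = 2.65^2 = 7.0225
Crown area = 3.141593 * 7.0225 = 22.0618 m^2
N * area / 10000 * 100 = 232 * 22.0618 / 10000 * 100 = 51.1834
CC = min(100, 51.1834) = 51.1834 ≈ 51.2%

51.2%


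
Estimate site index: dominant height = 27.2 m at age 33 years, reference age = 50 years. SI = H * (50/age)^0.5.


50/33 = 1.51515
(1.51515)^0.5 = 1.23091
SI = 27.2 * 1.23091 = 33.4808 ≈ 33.5 m

33.5 m


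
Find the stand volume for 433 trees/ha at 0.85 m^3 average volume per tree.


V_stand = 433 * 0.85 = 368.05 ≈ 368.1 m^3/ha

368.1 m^3/ha


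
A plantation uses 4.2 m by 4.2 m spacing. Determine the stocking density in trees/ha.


N = 10000 / 4.2^2 = 10000 / 17.64 = 566.893 ≈ 567 trees/ha

567 trees/ha


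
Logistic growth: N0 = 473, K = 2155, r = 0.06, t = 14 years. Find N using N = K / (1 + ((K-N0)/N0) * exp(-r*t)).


(K - N0)/N0 = (2155 - 473)/473 = 1682/473 = 3.55603
r*t = 0.06 * 14 = 0.84; exp(-0.84) = 0.431711
3.55603 * 0.431711 = 1.53518
1 + 1.53518 = 2.53518
N = 2155 / 2.53518 = 850.038 ≈ 850

850


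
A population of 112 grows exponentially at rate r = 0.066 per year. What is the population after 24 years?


r*t = 0.066 * 24 = 1.584
exp(1.584) = 4.87441
N = 112 * 4.87441 = 545.934 ≈ 546

546


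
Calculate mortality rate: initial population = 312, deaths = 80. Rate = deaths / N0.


Mortality rate = 80 / 312 = 0.256410 ≈ 0.2564

0.2564


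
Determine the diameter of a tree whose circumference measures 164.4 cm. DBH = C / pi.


DBH = C / pi = 164.4 / 3.141593 = 52.3301 ≈ 52.33 cm

52.33 cm


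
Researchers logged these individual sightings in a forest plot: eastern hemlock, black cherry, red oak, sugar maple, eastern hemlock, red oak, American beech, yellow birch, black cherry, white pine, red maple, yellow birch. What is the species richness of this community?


Total individuals logged = 12
Distinct species (count of individuals): eastern hemlock (2), black cherry (2), red oak (2), sugar maple (1), American beech (1), yellow birch (2), white pine (1), red maple (1)
Species richness = number of distinct species = 8

8


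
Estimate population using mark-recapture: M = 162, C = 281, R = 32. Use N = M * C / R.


N = M * C / R = 162 * 281 / 32 = 45522 / 32 = 1422.56 ≈ 1423

1423 individuals


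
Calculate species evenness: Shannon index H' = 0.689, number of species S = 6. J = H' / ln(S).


ln(6) = 1.79176
J = H' / ln(S) = 0.689 / 1.79176 = 0.384538 ≈ 0.3845

0.3845


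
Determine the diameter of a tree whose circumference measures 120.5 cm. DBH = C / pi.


DBH = C / pi = 120.5 / 3.141593 = 38.3563 ≈ 38.36 cm

38.36 cm


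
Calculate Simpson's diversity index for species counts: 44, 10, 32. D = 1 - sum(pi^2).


Total N = 44 + 10 + 32 = 86
Per-species terms:
  p = 44/86 = 0.511628; p^2 = 0.511628^2 = 0.261763
  p = 10/86 = 0.116279; p^2 = 0.116279^2 = 0.013521
  p = 32/86 = 0.372093; p^2 = 0.372093^2 = 0.138453
sum(p^2) = 0.261763 + 0.013521 + 0.138453 = 0.413737
D = 1 - 0.413737 = 0.586263 ≈ 0.5863

0.5863


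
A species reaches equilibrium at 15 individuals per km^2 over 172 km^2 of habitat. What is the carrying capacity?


K = 15 * 172 = 2580 individuals

2580 individuals


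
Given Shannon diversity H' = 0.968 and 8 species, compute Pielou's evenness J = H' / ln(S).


ln(8) = 2.07944
J = H' / ln(S) = 0.968 / 2.07944 = 0.465510 ≈ 0.4655

0.4655


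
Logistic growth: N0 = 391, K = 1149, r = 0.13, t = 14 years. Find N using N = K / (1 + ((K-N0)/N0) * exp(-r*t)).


(K - N0)/N0 = (1149 - 391)/391 = 758/391 = 1.93862
r*t = 0.13 * 14 = 1.82; exp(-1.82) = 0.162026
1.93862 * 0.162026 = 0.314107
1 + 0.314107 = 1.31411
N = 1149 / 1.31411 = 874.356 ≈ 874

874


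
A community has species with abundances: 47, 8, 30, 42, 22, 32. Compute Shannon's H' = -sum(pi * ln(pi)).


Total N = 47 + 8 + 30 + 42 + 22 + 32 = 181
Per-species terms:
  p = 47/181 = 0.259669; ln(p) = -1.348348; p*ln(p) = 0.259669 * (-1.348348) = -0.350124
  p = 8/181 = 0.044199; ln(p) = -3.119053; p*ln(p) = 0.044199 * (-3.119053) = -0.137859
  p = 30/181 = 0.165746; ln(p) = -1.797299; p*ln(p) = 0.165746 * (-1.797299) = -0.297895
  p = 42/181 = 0.232044; ln(p) = -1.460828; p*ln(p) = 0.232044 * (-1.460828) = -0.338976
  p = 22/181 = 0.121547; ln(p) = -2.107454; p*ln(p) = 0.121547 * (-2.107454) = -0.256155
  p = 32/181 = 0.176796; ln(p) = -1.732759; p*ln(p) = 0.176796 * (-1.732759) = -0.306345
sum(p*ln(p)) = (-0.350124) + (-0.137859) + (-0.297895) + (-0.338976) + (-0.256155) + (-0.306345) = -1.687354
H' = -(-1.687354) = 1.687354 ≈ 1.6874

1.6874


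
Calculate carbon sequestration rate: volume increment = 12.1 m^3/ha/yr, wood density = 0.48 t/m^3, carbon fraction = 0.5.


C = 12.1 * 0.48 * 0.5 = 2.904 ≈ 2.90 t C/ha/yr

2.90 t C/ha/yr


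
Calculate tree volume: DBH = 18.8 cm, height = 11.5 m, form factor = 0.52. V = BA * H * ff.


(D/200)^2 = (18.8/200)^2 = 0.094^2 = 0.008836
BA = 3.141593 * 0.008836 = 0.0277591 m^2
V = 0.0277591 * 11.5 * 0.52 = 0.165999 ≈ 0.166 m^3

0.166 m^3


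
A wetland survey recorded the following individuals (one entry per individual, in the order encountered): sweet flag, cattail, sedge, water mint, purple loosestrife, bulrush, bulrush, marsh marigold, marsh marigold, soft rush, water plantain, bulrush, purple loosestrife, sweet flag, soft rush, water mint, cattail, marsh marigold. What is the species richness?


Total individuals logged = 18
Distinct species (count of individuals): sweet flag (2), cattail (2), sedge (1), water mint (2), purple loosestrife (2), bulrush (3), marsh marigold (3), soft rush (2), water plantain (1)
Species richness = number of distinct species = 9

9


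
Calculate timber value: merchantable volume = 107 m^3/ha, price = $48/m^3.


Value = 107 * 48 = $5136/ha

$5136/ha


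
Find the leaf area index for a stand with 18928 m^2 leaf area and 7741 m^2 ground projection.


LAI = 18928 / 7741 = 2.4452 ≈ 2.45

2.45


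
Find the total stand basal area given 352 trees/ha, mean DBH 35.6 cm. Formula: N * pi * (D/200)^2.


(D/200)^2 = (35.6/200)^2 = 0.178^2 = 0.031684
Individual BA = 3.141593 * 0.031684 = 0.0995382 m^2
Stand BA = 352 * 0.0995382 = 35.0374 ≈ 35.04 m^2/ha

35.04 m^2/ha


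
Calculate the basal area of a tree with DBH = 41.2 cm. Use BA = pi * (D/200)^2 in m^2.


D/200 = 41.2/200 = 0.206 m
(D/200)^2 = 0.206^2 = 0.042436
BA = 3.141593 * 0.042436 = 0.133317 ≈ 0.1333 m^2

0.1333 m^2


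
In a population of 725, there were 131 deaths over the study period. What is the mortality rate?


Mortality rate = 131 / 725 = 0.180690 ≈ 0.1807

0.1807


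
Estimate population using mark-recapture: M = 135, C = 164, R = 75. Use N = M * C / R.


N = M * C / R = 135 * 164 / 75 = 22140 / 75 = 295.20 ≈ 295

295 individuals


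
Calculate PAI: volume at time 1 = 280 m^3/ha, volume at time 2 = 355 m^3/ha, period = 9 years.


PAI = (V2 - V1) / period = (355 - 280) / 9 = 75 / 9 = 8.3333 ≈ 8.33 m^3/ha/yr

8.33 m^3/ha/yr


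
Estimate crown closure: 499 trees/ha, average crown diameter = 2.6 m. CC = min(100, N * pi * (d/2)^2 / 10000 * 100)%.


(d/2)^2 = (2.6/2)^2 = 1.3^2 = 1.69
Crown area = 3.141593 * 1.69 = 5.30929 m^2
N * area / 10000 * 100 = 499 * 5.30929 / 10000 * 100 = 26.4934
CC = min(100, 26.4934) = 26.4934 ≈ 26.5%

26.5%


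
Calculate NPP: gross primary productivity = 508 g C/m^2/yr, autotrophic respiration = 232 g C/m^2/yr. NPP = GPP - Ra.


NPP = GPP - Ra = 508 - 232 = 276 g C/m^2/yr

276 g C/m^2/yr


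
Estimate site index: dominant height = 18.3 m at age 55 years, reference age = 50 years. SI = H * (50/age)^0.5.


50/55 = 0.909091
(0.909091)^0.5 = 0.953463
SI = 18.3 * 0.953463 = 17.4484 ≈ 17.4 m

17.4 m


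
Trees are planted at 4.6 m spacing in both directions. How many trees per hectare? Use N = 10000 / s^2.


N = 10000 / 4.6^2 = 10000 / 21.16 = 472.590 ≈ 473 trees/ha

473 trees/ha


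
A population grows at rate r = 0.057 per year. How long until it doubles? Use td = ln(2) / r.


td = ln(2) / 0.057 = 0.693147 / 0.057 = 12.1605 ≈ 12.2 years

12.2 years


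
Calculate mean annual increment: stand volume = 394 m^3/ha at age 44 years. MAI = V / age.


MAI = 394 / 44 = 8.9545 ≈ 8.95 m^3/ha/yr

8.95 m^3/ha/yr


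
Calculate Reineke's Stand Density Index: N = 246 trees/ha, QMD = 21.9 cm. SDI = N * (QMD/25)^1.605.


QMD/25 = 21.9/25 = 0.876
(0.876)^1.605 = exp(1.605 * ln(0.876)) = exp(1.605 * (-0.132389)) = exp(-0.212484) = 0.808573
SDI = 246 * 0.808573 = 198.909 ≈ 199

199


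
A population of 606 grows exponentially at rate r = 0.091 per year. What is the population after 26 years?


r*t = 0.091 * 26 = 2.366
exp(2.366) = 10.6547
N = 606 * 10.6547 = 6456.75 ≈ 6457

6457


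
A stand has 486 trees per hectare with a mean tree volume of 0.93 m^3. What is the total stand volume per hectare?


V_stand = 486 * 0.93 = 451.98 ≈ 452.0 m^3/ha

452.0 m^3/ha


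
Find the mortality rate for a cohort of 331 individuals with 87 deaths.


Mortality rate = 87 / 331 = 0.262840 ≈ 0.2628

0.2628


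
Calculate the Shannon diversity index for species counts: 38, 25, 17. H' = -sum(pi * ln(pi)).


Total N = 38 + 25 + 17 = 80
Per-species terms:
  p = 38/80 = 0.475000; ln(p) = -0.744440; p*ln(p) = 0.475000 * (-0.744440) = -0.353609
  p = 25/80 = 0.312500; ln(p) = -1.163151; p*ln(p) = 0.312500 * (-1.163151) = -0.363485
  p = 17/80 = 0.212500; ln(p) = -1.548813; p*ln(p) = 0.212500 * (-1.548813) = -0.329123
sum(p*ln(p)) = (-0.353609) + (-0.363485) + (-0.329123) = -1.046217
H' = -(-1.046217) = 1.046217 ≈ 1.0462

1.0462


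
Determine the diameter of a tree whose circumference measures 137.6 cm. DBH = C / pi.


DBH = C / pi = 137.6 / 3.141593 = 43.7994 ≈ 43.80 cm

43.80 cm


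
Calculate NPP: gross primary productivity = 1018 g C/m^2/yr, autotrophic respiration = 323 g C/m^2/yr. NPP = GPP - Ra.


NPP = GPP - Ra = 1018 - 323 = 695 g C/m^2/yr

695 g C/m^2/yr


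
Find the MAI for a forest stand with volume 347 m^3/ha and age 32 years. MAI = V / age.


MAI = 347 / 32 = 10.8438 ≈ 10.84 m^3/ha/yr

10.84 m^3/ha/yr


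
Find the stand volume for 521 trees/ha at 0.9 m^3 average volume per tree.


V_stand = 521 * 0.9 = 468.9 m^3/ha

468.9 m^3/ha


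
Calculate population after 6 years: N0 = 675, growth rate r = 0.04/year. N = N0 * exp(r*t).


r*t = 0.04 * 6 = 0.24
exp(0.24) = 1.27125
N = 675 * 1.27125 = 858.094 ≈ 858

858


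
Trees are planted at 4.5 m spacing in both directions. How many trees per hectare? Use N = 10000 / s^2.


N = 10000 / 4.5^2 = 10000 / 20.25 = 493.827 ≈ 494 trees/ha

494 trees/ha


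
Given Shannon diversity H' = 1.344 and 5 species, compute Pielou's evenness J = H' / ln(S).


ln(5) = 1.60944
J = H' / ln(S) = 1.344 / 1.60944 = 0.835073 ≈ 0.8351

0.8351


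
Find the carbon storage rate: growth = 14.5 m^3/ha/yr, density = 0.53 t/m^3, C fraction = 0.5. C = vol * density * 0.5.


C = 14.5 * 0.53 * 0.5 = 3.8425 ≈ 3.84 t C/ha/yr

3.84 t C/ha/yr


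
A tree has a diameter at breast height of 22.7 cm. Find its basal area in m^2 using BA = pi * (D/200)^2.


D/200 = 22.7/200 = 0.1135 m
(D/200)^2 = 0.1135^2 = 0.01288225
BA = 3.141593 * 0.01288225 = 0.0404708 ≈ 0.0405 m^2

0.0405 m^2


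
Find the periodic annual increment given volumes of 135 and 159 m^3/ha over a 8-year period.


PAI = (V2 - V1) / period = (159 - 135) / 8 = 24 / 8 = 3.00 m^3/ha/yr

3.00 m^3/ha/yr


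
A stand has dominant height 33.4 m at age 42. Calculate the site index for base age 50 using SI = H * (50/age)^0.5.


50/42 = 1.19048
(1.19048)^0.5 = 1.09109
SI = 33.4 * 1.09109 = 36.4424 ≈ 36.4 m

36.4 m


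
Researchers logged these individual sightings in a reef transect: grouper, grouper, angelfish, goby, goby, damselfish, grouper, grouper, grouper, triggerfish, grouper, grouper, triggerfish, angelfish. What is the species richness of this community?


Total individuals logged = 14
Distinct species (count of individuals): grouper (7), angelfish (2), goby (2), damselfish (1), triggerfish (2)
Species richness = number of distinct species = 5

5


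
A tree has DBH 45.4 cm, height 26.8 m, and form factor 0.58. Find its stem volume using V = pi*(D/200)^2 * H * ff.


(D/200)^2 = (45.4/200)^2 = 0.227^2 = 0.051529
BA = 3.141593 * 0.051529 = 0.161883 m^2
V = 0.161883 * 26.8 * 0.58 = 2.51631 ≈ 2.516 m^3

2.516 m^3


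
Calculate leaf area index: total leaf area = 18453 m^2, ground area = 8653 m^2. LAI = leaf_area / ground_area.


LAI = 18453 / 8653 = 2.1326 ≈ 2.13

2.13


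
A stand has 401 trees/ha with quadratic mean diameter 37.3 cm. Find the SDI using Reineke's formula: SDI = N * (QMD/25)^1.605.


QMD/25 = 37.3/25 = 1.492
(1.492)^1.605 = exp(1.605 * ln(1.492)) = exp(1.605 * 0.400118) = exp(0.642189) = 1.90064
SDI = 401 * 1.90064 = 762.157 ≈ 762

762


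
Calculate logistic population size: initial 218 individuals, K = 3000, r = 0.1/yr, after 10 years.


(K - N0)/N0 = (3000 - 218)/218 = 2782/218 = 12.7615
r*t = 0.1 * 10 = 1; exp(-1) = 0.367879
12.7615 * 0.367879 = 4.69469
1 + 4.69469 = 5.69469
N = 3000 / 5.69469 = 526.807 ≈ 527

527


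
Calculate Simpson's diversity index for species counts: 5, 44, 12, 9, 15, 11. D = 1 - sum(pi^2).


Total N = 5 + 44 + 12 + 9 + 15 + 11 = 96
Per-species terms:
  p = 5/96 = 0.052083; p^2 = 0.052083^2 = 0.002713
  p = 44/96 = 0.458333; p^2 = 0.458333^2 = 0.210069
  p = 12/96 = 0.125000; p^2 = 0.125000^2 = 0.015625
  p = 9/96 = 0.093750; p^2 = 0.093750^2 = 0.008789
  p = 15/96 = 0.156250; p^2 = 0.156250^2 = 0.024414
  p = 11/96 = 0.114583; p^2 = 0.114583^2 = 0.013129
sum(p^2) = 0.002713 + 0.210069 + 0.015625 + 0.008789 + 0.024414 + 0.013129 = 0.274739
D = 1 - 0.274739 = 0.725261 ≈ 0.7253

0.7253


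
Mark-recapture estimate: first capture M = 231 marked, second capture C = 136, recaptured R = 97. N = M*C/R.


N = M * C / R = 231 * 136 / 97 = 31416 / 97 = 323.88 ≈ 324

324 individuals


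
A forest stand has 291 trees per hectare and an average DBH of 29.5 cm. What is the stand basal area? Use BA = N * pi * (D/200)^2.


(D/200)^2 = (29.5/200)^2 = 0.1475^2 = 0.02175625
Individual BA = 3.141593 * 0.02175625 = 0.0683493 m^2
Stand BA = 291 * 0.0683493 = 19.8896 ≈ 19.89 m^2/ha

19.89 m^2/ha


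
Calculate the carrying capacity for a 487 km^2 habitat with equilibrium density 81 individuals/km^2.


K = 81 * 487 = 39447 individuals

39447 individuals


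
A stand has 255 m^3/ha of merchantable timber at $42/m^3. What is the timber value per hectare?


Value = 255 * 42 = $10710/ha

$10710/ha


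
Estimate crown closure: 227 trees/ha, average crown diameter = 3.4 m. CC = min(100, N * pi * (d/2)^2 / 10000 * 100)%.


(d/2)^2 = (3.4/2)^2 = 1.7^2 = 2.89
Crown area = 3.141593 * 2.89 = 9.07920 m^2
N * area / 10000 * 100 = 227 * 9.07920 / 10000 * 100 = 20.6098
CC = min(100, 20.6098) = 20.6098 ≈ 20.6%

20.6%


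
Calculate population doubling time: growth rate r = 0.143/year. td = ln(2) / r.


td = ln(2) / 0.143 = 0.693147 / 0.143 = 4.84718 ≈ 4.8 years

4.8 years


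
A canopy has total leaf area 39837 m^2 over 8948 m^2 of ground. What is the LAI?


LAI = 39837 / 8948 = 4.4521 ≈ 4.45

4.45


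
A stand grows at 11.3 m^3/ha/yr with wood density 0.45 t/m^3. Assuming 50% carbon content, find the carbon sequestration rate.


C = 11.3 * 0.45 * 0.5 = 2.5425 ≈ 2.54 t C/ha/yr

2.54 t C/ha/yr


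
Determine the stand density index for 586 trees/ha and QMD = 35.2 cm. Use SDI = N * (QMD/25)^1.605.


QMD/25 = 35.2/25 = 1.408
(1.408)^1.605 = exp(1.605 * ln(1.408)) = exp(1.605 * 0.342170) = exp(0.549183) = 1.73184
SDI = 586 * 1.73184 = 1014.86 ≈ 1015

1015


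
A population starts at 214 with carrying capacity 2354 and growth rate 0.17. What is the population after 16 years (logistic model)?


(K - N0)/N0 = (2354 - 214)/214 = 2140/214 = 10.0000
r*t = 0.17 * 16 = 2.72; exp(-2.72) = 0.0658748
10.0000 * 0.0658748 = 0.658748
1 + 0.658748 = 1.65875
N = 2354 / 1.65875 = 1419.14 ≈ 1419

1419


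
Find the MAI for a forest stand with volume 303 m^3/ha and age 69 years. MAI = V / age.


MAI = 303 / 69 = 4.3913 ≈ 4.39 m^3/ha/yr

4.39 m^3/ha/yr


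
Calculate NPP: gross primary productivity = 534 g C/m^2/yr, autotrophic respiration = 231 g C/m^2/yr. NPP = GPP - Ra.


NPP = GPP - Ra = 534 - 231 = 303 g C/m^2/yr

303 g C/m^2/yr


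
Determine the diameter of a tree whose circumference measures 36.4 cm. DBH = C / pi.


DBH = C / pi = 36.4 / 3.141593 = 11.5865 ≈ 11.59 cm

11.59 cm


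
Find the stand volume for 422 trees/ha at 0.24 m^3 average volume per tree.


V_stand = 422 * 0.24 = 101.28 ≈ 101.3 m^3/ha

101.3 m^3/ha


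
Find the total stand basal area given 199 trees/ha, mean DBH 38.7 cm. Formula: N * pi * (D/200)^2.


(D/200)^2 = (38.7/200)^2 = 0.1935^2 = 0.03744225
Individual BA = 3.141593 * 0.03744225 = 0.117628 m^2
Stand BA = 199 * 0.117628 = 23.4080 ≈ 23.41 m^2/ha

23.41 m^2/ha


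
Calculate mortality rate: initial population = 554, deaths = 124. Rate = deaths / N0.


Mortality rate = 124 / 554 = 0.223827 ≈ 0.2238

0.2238


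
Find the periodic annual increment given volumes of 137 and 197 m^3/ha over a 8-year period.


PAI = (V2 - V1) / period = (197 - 137) / 8 = 60 / 8 = 7.50 m^3/ha/yr

7.50 m^3/ha/yr


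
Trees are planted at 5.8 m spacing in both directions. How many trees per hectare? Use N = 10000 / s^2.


N = 10000 / 5.8^2 = 10000 / 33.64 = 297.265 ≈ 297 trees/ha

297 trees/ha


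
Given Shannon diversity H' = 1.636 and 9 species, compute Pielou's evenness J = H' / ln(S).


ln(9) = 2.19722
J = H' / ln(S) = 1.636 / 2.19722 = 0.744577 ≈ 0.7446

0.7446


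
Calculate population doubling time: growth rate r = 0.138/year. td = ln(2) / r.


td = ln(2) / 0.138 = 0.693147 / 0.138 = 5.02280 ≈ 5.0 years

5.0 years


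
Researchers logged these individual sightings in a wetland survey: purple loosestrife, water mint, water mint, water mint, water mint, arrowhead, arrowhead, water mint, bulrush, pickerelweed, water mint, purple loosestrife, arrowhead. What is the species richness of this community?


Total individuals logged = 13
Distinct species (count of individuals): purple loosestrife (2), water mint (6), arrowhead (3), bulrush (1), pickerelweed (1)
Species richness = number of distinct species = 5

5


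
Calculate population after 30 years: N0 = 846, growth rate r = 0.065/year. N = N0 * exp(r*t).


r*t = 0.065 * 30 = 1.95
exp(1.95) = 7.02869
N = 846 * 7.02869 = 5946.27 ≈ 5946

5946


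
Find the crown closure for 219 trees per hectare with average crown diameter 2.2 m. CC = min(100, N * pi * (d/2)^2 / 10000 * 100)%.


(d/2)^2 = (2.2/2)^2 = 1.1^2 = 1.21
Crown area = 3.141593 * 1.21 = 3.80133 m^2
N * area / 10000 * 100 = 219 * 3.80133 / 10000 * 100 = 8.32491
CC = min(100, 8.32491) = 8.32491 ≈ 8.3%

8.3%


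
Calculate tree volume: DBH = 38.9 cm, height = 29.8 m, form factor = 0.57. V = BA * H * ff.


(D/200)^2 = (38.9/200)^2 = 0.1945^2 = 0.03783025
BA = 3.141593 * 0.03783025 = 0.118847 m^2
V = 0.118847 * 29.8 * 0.57 = 2.01874 ≈ 2.019 m^3

2.019 m^3


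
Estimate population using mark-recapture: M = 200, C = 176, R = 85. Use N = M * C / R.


N = M * C / R = 200 * 176 / 85 = 35200 / 85 = 414.12 ≈ 414

414 individuals


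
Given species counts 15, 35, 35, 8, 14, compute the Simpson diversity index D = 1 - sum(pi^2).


Total N = 15 + 35 + 35 + 8 + 14 = 107
Per-species terms:
  p = 15/107 = 0.140187; p^2 = 0.140187^2 = 0.019652
  p = 35/107 = 0.327103; p^2 = 0.327103^2 = 0.106996
  p = 35/107 = 0.327103; p^2 = 0.327103^2 = 0.106996
  p = 8/107 = 0.074766; p^2 = 0.074766^2 = 0.005590
  p = 14/107 = 0.130841; p^2 = 0.130841^2 = 0.017119
sum(p^2) = 0.019652 + 0.106996 + 0.106996 + 0.005590 + 0.017119 = 0.256353
D = 1 - 0.256353 = 0.743647 ≈ 0.7436

0.7436


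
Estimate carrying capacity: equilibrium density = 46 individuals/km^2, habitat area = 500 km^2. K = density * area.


K = 46 * 500 = 23000 individuals

23000 individuals


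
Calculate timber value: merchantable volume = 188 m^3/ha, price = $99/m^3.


Value = 188 * 99 = $18612/ha

$18612/ha


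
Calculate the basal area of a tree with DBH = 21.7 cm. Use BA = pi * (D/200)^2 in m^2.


D/200 = 21.7/200 = 0.1085 m
(D/200)^2 = 0.1085^2 = 0.01177225
BA = 3.141593 * 0.01177225 = 0.0369836 ≈ 0.0370 m^2

0.0370 m^2


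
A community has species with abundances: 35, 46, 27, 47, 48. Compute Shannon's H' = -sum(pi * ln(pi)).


Total N = 35 + 46 + 27 + 47 + 48 = 203
Per-species terms:
  p = 35/203 = 0.172414; ln(p) = -1.757857; p*ln(p) = 0.172414 * (-1.757857) = -0.303079
  p = 46/203 = 0.226601; ln(p) = -1.484565; p*ln(p) = 0.226601 * (-1.484565) = -0.336404
  p = 27/203 = 0.133005; ln(p) = -2.017369; p*ln(p) = 0.133005 * (-2.017369) = -0.268320
  p = 47/203 = 0.231527; ln(p) = -1.463059; p*ln(p) = 0.231527 * (-1.463059) = -0.338738
  p = 48/203 = 0.236453; ln(p) = -1.442006; p*ln(p) = 0.236453 * (-1.442006) = -0.340967
sum(p*ln(p)) = (-0.303079) + (-0.336404) + (-0.268320) + (-0.338738) + (-0.340967) = -1.587508
H' = -(-1.587508) = 1.587508 ≈ 1.5875

1.5875


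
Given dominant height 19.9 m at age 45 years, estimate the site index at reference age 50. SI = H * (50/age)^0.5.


50/45 = 1.11111
(1.11111)^0.5 = 1.05409
SI = 19.9 * 1.05409 = 20.9764 ≈ 21.0 m

21.0 m


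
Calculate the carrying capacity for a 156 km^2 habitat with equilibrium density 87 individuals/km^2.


K = 87 * 156 = 13572 individuals

13572 individuals


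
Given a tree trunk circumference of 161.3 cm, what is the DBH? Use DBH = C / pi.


DBH = C / pi = 161.3 / 3.141593 = 51.3434 ≈ 51.34 cm

51.34 cm


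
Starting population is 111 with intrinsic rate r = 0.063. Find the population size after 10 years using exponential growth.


r*t = 0.063 * 10 = 0.63
exp(0.63) = 1.87761
N = 111 * 1.87761 = 208.415 ≈ 208

208


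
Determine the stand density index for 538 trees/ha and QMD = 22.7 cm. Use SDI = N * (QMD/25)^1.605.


QMD/25 = 22.7/25 = 0.908
(0.908)^1.605 = exp(1.605 * ln(0.908)) = exp(1.605 * (-0.0965109)) = exp(-0.154900) = 0.856501
SDI = 538 * 0.856501 = 460.798 ≈ 461

461


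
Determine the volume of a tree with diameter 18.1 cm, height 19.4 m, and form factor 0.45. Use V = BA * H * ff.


(D/200)^2 = (18.1/200)^2 = 0.0905^2 = 0.00819025
BA = 3.141593 * 0.00819025 = 0.0257304 m^2
V = 0.0257304 * 19.4 * 0.45 = 0.224626 ≈ 0.225 m^3

0.225 m^3


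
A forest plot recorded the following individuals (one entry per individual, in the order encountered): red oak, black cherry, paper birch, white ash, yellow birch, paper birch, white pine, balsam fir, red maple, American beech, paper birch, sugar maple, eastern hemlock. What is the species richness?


Total individuals logged = 13
Distinct species (count of individuals): red oak (1), black cherry (1), paper birch (3), white ash (1), yellow birch (1), white pine (1), balsam fir (1), red maple (1), American beech (1), sugar maple (1), eastern hemlock (1)
Species richness = number of distinct species = 11

11


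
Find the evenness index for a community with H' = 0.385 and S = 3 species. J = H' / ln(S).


ln(3) = 1.09861
J = H' / ln(S) = 0.385 / 1.09861 = 0.350443 ≈ 0.3504

0.3504


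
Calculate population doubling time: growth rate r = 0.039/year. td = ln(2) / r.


td = ln(2) / 0.039 = 0.693147 / 0.039 = 17.7730 ≈ 17.8 years

17.8 years


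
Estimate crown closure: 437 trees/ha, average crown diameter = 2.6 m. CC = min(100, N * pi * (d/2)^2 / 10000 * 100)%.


(d/2)^2 = (2.6/2)^2 = 1.3^2 = 1.69
Crown area = 3.141593 * 1.69 = 5.30929 m^2
N * area / 10000 * 100 = 437 * 5.30929 / 10000 * 100 = 23.2016
CC = min(100, 23.2016) = 23.2016 ≈ 23.2%

23.2%
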